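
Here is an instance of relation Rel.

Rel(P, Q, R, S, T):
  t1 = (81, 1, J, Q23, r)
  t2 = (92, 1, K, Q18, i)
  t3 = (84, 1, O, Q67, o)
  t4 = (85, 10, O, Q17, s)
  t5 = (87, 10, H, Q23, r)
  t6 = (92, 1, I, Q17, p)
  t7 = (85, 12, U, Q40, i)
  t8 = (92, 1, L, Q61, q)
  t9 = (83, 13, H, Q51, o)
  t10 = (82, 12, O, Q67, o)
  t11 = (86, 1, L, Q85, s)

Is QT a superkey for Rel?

All 11 rows have distinct QT values, so QT → (all attributes) holds and QT is a superkey.

Yes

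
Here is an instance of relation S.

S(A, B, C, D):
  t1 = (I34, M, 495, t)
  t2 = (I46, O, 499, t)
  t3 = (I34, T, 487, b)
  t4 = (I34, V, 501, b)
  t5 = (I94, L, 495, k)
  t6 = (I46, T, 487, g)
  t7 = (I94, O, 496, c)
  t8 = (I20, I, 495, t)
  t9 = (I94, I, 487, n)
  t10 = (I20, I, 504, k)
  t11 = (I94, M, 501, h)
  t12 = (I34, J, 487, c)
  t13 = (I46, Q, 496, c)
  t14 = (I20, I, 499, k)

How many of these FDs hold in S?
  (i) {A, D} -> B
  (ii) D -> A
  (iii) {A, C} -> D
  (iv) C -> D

0

(i) {A, D} -> B: (A=I34, D=b): rows 3, 4 → B takes values {T, V} — violation — fails.
(ii) D -> A: D=t: rows 1, 2, 8 → A takes values {I34, I46, I20} — violation; D=k: rows 5, 10, 14 → A takes values {I94, I20} — violation; D=c: rows 7, 12, 13 → A takes values {I94, I34, I46} — violation — fails.
(iii) {A, C} -> D: (A=I34, C=487): rows 3, 12 → D takes values {b, c} — violation — fails.
(iv) C -> D: C=495: rows 1, 5, 8 → D takes values {t, k} — violation; C=499: rows 2, 14 → D takes values {t, k} — violation; C=487: rows 3, 6, 9, 12 → D takes values {b, g, n, c} — violation; C=501: rows 4, 11 → D takes values {b, h} — violation — fails.
None of the 4 dependencies hold.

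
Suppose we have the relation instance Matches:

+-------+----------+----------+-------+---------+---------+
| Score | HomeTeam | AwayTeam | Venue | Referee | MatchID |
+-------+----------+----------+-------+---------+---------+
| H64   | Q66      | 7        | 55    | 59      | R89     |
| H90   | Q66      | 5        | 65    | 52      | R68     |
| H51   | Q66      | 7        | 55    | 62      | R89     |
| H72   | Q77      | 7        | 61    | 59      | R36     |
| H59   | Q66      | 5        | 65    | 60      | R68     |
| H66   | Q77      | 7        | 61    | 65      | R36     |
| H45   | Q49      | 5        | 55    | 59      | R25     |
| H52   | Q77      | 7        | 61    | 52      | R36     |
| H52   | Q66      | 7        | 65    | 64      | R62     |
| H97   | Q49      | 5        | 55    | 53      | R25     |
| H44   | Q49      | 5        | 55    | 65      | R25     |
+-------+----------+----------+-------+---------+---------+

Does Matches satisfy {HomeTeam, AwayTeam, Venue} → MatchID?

Yes

(HomeTeam=Q66, AwayTeam=7, Venue=55): 2 rows → MatchID = R89, R89 ✓
(HomeTeam=Q66, AwayTeam=5, Venue=65): 2 rows → MatchID = R68, R68 ✓
(HomeTeam=Q77, AwayTeam=7, Venue=61): 3 rows → MatchID = R36, R36, R36 ✓
(HomeTeam=Q49, AwayTeam=5, Venue=55): 3 rows → MatchID = R25, R25, R25 ✓
(HomeTeam=Q66, AwayTeam=7, Venue=65): 1 row → MatchID = R62 ✓
Every {HomeTeam, AwayTeam, Venue} value is associated with a single MatchID value, so {HomeTeam, AwayTeam, Venue} → MatchID holds.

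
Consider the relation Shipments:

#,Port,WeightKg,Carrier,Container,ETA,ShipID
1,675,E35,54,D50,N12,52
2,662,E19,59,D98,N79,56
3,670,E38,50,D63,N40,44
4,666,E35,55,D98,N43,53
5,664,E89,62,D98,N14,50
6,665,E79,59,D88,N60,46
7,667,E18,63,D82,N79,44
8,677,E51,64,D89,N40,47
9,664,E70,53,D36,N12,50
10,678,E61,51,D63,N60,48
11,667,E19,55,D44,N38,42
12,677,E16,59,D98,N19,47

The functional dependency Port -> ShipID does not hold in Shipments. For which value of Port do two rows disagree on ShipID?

Port=675: row 1 → ShipID = 52 ✓
Port=662: row 2 → ShipID = 56 ✓
Port=670: row 3 → ShipID = 44 ✓
Port=666: row 4 → ShipID = 53 ✓
Port=664: rows 5, 9 → ShipID = 50, 50 ✓
Port=665: row 6 → ShipID = 46 ✓
Port=667: rows 7, 11 → ShipID takes values {44, 42} — violation
Port=677: rows 8, 12 → ShipID = 47, 47 ✓
Port=678: row 10 → ShipID = 48 ✓
The only Port value with inconsistent ShipID is Port=667.

667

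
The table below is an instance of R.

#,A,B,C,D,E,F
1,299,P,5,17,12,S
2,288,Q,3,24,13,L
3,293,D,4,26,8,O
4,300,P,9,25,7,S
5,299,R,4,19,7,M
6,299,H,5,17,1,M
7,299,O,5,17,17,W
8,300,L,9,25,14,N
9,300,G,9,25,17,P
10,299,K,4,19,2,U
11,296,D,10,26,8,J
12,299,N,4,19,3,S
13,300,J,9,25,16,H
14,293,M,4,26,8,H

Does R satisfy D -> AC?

No

D=17: rows 1, 6, 7 → {A,C} = (299, 5), (299, 5), (299, 5) ✓
D=24: row 2 → {A,C} = (288, 3) ✓
D=26: rows 3, 11, 14 → {A,C} takes values {(293, 4), (296, 10)} — violation
D=25: rows 4, 8, 9, 13 → {A,C} = (300, 9), (300, 9), (300, 9), (300, 9) ✓
D=19: rows 5, 10, 12 → {A,C} = (299, 4), (299, 4), (299, 4) ✓
Two rows agree on D but differ on AC, so D -> AC does not hold.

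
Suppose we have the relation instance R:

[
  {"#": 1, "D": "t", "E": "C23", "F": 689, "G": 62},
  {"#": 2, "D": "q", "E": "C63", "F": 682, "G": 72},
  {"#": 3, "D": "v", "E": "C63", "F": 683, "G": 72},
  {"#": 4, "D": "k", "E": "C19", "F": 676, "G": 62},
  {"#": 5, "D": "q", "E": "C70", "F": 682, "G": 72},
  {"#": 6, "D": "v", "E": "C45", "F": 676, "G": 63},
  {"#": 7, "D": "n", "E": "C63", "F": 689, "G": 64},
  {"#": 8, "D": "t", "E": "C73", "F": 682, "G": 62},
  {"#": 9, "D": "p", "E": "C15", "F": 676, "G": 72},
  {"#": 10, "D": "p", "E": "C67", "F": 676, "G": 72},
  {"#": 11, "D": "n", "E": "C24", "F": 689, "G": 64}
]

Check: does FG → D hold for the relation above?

(F=689, G=62): row 1 → D = t ✓
(F=682, G=72): rows 2, 5 → D = q, q ✓
(F=683, G=72): row 3 → D = v ✓
(F=676, G=62): row 4 → D = k ✓
(F=676, G=63): row 6 → D = v ✓
(F=689, G=64): rows 7, 11 → D = n, n ✓
(F=682, G=62): row 8 → D = t ✓
(F=676, G=72): rows 9, 10 → D = p, p ✓
Every FG value is associated with a single D value, so FG → D holds.

Yes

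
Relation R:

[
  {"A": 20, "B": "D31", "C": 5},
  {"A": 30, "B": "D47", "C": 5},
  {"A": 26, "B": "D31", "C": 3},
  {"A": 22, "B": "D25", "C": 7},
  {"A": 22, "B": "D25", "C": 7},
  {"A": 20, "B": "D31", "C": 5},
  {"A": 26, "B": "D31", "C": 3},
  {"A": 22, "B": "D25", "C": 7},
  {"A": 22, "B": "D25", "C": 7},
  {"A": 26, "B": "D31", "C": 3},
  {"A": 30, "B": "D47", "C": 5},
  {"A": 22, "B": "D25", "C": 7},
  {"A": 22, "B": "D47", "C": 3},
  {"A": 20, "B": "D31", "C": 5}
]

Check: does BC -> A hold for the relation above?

(B=D31, C=5): 3 rows → A = 20, 20, 20 ✓
(B=D47, C=5): 2 rows → A = 30, 30 ✓
(B=D31, C=3): 3 rows → A = 26, 26, 26 ✓
(B=D25, C=7): 5 rows → A = 22, 22, 22, 22, 22 ✓
(B=D47, C=3): 1 row → A = 22 ✓
Every BC value is associated with a single A value, so BC -> A holds.

Yes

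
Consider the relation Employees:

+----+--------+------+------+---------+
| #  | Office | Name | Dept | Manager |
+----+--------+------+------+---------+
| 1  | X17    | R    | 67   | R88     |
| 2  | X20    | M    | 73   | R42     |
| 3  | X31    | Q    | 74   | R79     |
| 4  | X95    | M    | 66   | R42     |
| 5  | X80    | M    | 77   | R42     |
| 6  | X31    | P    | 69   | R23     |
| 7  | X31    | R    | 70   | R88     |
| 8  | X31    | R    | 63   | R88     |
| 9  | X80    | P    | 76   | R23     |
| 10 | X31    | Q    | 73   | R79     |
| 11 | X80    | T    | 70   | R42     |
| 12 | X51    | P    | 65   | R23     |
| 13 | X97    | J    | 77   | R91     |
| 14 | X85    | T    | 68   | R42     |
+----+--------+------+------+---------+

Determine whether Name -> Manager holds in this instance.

Yes

Name=R: rows 1, 7, 8 → Manager = R88, R88, R88 ✓
Name=M: rows 2, 4, 5 → Manager = R42, R42, R42 ✓
Name=Q: rows 3, 10 → Manager = R79, R79 ✓
Name=P: rows 6, 9, 12 → Manager = R23, R23, R23 ✓
Name=T: rows 11, 14 → Manager = R42, R42 ✓
Name=J: row 13 → Manager = R91 ✓
Every Name value is associated with a single Manager value, so Name -> Manager holds.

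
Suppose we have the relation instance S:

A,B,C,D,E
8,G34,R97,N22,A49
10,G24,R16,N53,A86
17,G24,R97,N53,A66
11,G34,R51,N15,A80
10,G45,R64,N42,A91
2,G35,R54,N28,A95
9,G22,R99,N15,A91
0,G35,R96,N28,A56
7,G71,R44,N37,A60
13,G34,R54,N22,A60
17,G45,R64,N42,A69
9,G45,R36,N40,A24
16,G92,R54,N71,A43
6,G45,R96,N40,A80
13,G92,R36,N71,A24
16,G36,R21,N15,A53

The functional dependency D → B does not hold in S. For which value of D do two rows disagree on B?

N15

D=N22: 2 rows → B = G34, G34 ✓
D=N53: 2 rows → B = G24, G24 ✓
D=N15: 3 rows → B takes values {G34, G22, G36} — violation
D=N42: 2 rows → B = G45, G45 ✓
D=N28: 2 rows → B = G35, G35 ✓
D=N37: 1 row → B = G71 ✓
D=N40: 2 rows → B = G45, G45 ✓
D=N71: 2 rows → B = G92, G92 ✓
The only D value with inconsistent B is D=N15.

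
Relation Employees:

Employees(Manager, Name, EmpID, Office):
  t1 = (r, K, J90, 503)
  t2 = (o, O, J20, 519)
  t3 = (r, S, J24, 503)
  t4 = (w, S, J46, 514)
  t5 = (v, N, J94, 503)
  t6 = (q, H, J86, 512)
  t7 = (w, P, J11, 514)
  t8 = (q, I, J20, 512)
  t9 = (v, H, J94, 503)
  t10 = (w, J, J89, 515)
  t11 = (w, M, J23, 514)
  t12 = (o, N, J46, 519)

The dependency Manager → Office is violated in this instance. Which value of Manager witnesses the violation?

w

Manager=r: rows 1, 3 → Office = 503, 503 ✓
Manager=o: rows 2, 12 → Office = 519, 519 ✓
Manager=w: rows 4, 7, 10, 11 → Office takes values {514, 515} — violation
Manager=v: rows 5, 9 → Office = 503, 503 ✓
Manager=q: rows 6, 8 → Office = 512, 512 ✓
The only Manager value with inconsistent Office is Manager=w.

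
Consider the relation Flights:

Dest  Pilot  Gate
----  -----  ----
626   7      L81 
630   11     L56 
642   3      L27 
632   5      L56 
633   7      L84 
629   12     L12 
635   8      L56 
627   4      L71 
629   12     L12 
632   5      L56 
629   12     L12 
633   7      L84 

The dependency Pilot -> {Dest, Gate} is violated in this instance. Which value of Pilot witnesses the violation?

Pilot=7: 3 rows → {Dest,Gate} takes values {(626, L81), (633, L84)} — violation
Pilot=11: 1 row → {Dest,Gate} = (630, L56) ✓
Pilot=3: 1 row → {Dest,Gate} = (642, L27) ✓
Pilot=5: 2 rows → {Dest,Gate} = (632, L56), (632, L56) ✓
Pilot=12: 3 rows → {Dest,Gate} = (629, L12), (629, L12), (629, L12) ✓
Pilot=8: 1 row → {Dest,Gate} = (635, L56) ✓
Pilot=4: 1 row → {Dest,Gate} = (627, L71) ✓
The only Pilot value with inconsistent RHS is Pilot=7.

7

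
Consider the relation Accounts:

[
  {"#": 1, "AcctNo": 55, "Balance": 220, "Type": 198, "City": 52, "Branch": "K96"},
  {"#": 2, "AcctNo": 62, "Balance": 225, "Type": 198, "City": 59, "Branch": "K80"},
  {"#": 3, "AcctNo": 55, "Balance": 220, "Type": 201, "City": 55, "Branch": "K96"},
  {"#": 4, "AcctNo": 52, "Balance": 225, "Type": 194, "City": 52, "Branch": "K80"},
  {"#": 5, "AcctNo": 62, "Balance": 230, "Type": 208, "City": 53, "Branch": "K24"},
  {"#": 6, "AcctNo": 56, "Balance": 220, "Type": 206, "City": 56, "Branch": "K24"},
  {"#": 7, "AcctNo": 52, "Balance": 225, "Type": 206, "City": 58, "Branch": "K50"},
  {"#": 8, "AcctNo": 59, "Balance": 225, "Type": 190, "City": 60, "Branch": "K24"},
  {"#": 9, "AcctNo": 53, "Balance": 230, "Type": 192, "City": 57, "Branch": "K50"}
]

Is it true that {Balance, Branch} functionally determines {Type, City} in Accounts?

No

(Balance=220, Branch=K96): rows 1, 3 → {Type,City} takes values {(198, 52), (201, 55)} — violation
(Balance=225, Branch=K80): rows 2, 4 → {Type,City} takes values {(198, 59), (194, 52)} — violation
(Balance=230, Branch=K24): row 5 → {Type,City} = (208, 53) ✓
(Balance=220, Branch=K24): row 6 → {Type,City} = (206, 56) ✓
(Balance=225, Branch=K50): row 7 → {Type,City} = (206, 58) ✓
(Balance=225, Branch=K24): row 8 → {Type,City} = (190, 60) ✓
(Balance=230, Branch=K50): row 9 → {Type,City} = (192, 57) ✓
Two rows agree on {Balance, Branch} but differ on {Type, City}, so {Balance, Branch} → {Type, City} does not hold.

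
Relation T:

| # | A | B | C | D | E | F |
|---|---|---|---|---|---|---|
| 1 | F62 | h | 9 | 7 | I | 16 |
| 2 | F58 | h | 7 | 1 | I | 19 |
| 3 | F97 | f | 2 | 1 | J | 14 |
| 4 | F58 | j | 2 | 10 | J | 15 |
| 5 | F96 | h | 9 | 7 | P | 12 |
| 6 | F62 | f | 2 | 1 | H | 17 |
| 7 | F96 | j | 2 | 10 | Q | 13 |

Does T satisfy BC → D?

Yes

(B=h, C=9): rows 1, 5 → D = 7, 7 ✓
(B=h, C=7): row 2 → D = 1 ✓
(B=f, C=2): rows 3, 6 → D = 1, 1 ✓
(B=j, C=2): rows 4, 7 → D = 10, 10 ✓
Every BC value is associated with a single D value, so BC → D holds.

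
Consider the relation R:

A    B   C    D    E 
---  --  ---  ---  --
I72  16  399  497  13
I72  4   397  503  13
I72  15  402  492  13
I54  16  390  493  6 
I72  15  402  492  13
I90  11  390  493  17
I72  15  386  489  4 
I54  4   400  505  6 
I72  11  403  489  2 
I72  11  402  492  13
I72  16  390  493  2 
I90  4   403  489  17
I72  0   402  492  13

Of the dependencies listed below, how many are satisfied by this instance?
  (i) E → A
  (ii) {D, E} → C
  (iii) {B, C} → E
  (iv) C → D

3

(i) E → A: every LHS value maps to a single RHS value — holds.
(ii) {D, E} → C: every LHS value maps to a single RHS value — holds.
(iii) {B, C} → E: (B=16, C=390): 2 rows → E takes values {6, 2} — violation — fails.
(iv) C → D: every LHS value maps to a single RHS value — holds.
3 of the 4 dependencies hold.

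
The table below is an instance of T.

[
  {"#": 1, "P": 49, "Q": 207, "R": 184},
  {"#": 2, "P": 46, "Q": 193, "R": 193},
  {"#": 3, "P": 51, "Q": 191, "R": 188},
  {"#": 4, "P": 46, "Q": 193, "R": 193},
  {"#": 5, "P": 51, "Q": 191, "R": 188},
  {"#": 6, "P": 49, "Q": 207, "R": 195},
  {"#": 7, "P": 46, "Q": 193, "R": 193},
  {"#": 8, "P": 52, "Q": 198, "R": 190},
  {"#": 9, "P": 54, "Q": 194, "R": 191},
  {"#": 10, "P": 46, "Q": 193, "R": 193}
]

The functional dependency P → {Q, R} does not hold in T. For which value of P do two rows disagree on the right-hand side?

P=49: rows 1, 6 → {Q,R} takes values {(207, 184), (207, 195)} — violation
P=46: rows 2, 4, 7, 10 → {Q,R} = (193, 193), (193, 193), (193, 193), (193, 193) ✓
P=51: rows 3, 5 → {Q,R} = (191, 188), (191, 188) ✓
P=52: row 8 → {Q,R} = (198, 190) ✓
P=54: row 9 → {Q,R} = (194, 191) ✓
The only P value with inconsistent RHS is P=49.

49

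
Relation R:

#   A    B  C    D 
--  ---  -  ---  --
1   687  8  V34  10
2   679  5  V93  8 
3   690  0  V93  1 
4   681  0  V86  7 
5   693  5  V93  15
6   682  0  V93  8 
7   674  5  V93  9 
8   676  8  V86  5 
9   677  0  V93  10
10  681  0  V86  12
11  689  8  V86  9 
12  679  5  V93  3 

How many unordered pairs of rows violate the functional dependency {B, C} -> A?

9

(B=5, C=V93): violating pairs (2,5), (2,7), (5,7), (5,12), (7,12) — 5 pairs.
(B=0, C=V93): violating pairs (3,6), (3,9), (6,9) — 3 pairs.
(B=0, C=V86): all 2 rows agree on A — 0 pairs.
(B=8, C=V86): violating pairs (8,11) — 1 pair.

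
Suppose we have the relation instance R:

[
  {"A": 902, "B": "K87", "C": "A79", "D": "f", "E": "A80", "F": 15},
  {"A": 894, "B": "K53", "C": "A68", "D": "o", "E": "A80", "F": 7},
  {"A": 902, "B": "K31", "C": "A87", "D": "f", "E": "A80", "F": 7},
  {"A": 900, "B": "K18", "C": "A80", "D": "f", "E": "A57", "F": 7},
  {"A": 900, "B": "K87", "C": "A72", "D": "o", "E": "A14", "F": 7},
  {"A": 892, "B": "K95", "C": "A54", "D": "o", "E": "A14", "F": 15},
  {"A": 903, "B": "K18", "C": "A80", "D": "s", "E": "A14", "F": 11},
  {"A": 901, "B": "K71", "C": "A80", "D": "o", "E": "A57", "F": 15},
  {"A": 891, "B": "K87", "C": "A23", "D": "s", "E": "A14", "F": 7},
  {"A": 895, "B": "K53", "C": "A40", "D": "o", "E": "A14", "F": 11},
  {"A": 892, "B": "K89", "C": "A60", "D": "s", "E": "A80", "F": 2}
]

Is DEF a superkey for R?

All 11 rows have distinct DEF values, so DEF → (all attributes) holds and DEF is a superkey.

Yes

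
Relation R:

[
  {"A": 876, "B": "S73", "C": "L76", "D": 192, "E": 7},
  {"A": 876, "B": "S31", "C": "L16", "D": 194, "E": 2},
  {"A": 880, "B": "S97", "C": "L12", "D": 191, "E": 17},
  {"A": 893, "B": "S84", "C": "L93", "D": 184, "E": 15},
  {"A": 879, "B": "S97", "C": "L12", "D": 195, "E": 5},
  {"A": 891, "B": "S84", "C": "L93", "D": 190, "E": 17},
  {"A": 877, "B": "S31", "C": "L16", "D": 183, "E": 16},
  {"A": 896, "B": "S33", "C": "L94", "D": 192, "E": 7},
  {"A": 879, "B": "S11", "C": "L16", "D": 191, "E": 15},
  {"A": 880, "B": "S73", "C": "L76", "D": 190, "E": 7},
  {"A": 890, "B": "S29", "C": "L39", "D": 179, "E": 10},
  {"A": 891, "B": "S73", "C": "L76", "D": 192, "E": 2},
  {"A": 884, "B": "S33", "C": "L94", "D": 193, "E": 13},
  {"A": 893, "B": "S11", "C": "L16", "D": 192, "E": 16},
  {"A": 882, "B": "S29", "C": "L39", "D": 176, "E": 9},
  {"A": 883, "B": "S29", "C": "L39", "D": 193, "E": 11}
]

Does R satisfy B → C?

Yes

B=S73: 3 rows → C = L76, L76, L76 ✓
B=S31: 2 rows → C = L16, L16 ✓
B=S97: 2 rows → C = L12, L12 ✓
B=S84: 2 rows → C = L93, L93 ✓
B=S33: 2 rows → C = L94, L94 ✓
B=S11: 2 rows → C = L16, L16 ✓
B=S29: 3 rows → C = L39, L39, L39 ✓
Every B value is associated with a single C value, so B → C holds.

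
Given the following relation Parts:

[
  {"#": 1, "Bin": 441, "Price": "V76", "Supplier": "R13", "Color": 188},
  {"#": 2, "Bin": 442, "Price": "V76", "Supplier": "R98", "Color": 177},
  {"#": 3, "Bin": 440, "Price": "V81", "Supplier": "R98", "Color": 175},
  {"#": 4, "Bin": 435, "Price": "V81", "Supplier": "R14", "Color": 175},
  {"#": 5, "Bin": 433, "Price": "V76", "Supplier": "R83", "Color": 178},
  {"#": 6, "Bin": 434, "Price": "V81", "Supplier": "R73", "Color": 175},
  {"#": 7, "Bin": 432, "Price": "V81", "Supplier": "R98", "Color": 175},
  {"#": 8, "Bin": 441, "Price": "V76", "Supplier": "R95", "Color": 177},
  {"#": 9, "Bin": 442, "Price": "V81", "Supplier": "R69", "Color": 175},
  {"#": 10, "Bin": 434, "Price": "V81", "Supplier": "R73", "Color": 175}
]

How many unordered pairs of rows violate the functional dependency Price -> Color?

5

Price=V76: violating pairs (1,2), (1,5), (1,8), (2,5), (5,8) — 5 pairs.
Price=V81: all 6 rows agree on Color — 0 pairs.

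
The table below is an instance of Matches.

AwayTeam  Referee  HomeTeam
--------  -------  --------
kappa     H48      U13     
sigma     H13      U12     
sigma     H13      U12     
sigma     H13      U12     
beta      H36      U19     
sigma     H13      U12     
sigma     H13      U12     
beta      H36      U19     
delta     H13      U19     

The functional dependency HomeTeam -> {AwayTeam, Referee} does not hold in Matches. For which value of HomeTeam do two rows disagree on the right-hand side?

HomeTeam=U13: 1 row → {AwayTeam,Referee} = (kappa, H48) ✓
HomeTeam=U12: 5 rows → {AwayTeam,Referee} = (sigma, H13), (sigma, H13), (sigma, H13), (sigma, H13), (sigma, H13) ✓
HomeTeam=U19: 3 rows → {AwayTeam,Referee} takes values {(beta, H36), (delta, H13)} — violation
The only HomeTeam value with inconsistent RHS is HomeTeam=U19.

U19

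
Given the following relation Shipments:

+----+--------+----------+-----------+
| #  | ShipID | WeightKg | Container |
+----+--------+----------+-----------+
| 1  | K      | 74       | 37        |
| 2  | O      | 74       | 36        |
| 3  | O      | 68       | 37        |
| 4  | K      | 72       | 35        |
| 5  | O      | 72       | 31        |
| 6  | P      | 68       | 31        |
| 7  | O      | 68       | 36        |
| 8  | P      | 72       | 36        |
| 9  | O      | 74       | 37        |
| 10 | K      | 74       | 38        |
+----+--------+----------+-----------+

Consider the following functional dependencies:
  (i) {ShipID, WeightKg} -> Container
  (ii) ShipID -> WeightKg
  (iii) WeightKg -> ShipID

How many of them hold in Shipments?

0

(i) {ShipID, WeightKg} -> Container: (ShipID=K, WeightKg=74): rows 1, 10 → Container takes values {37, 38} — violation; (ShipID=O, WeightKg=74): rows 2, 9 → Container takes values {36, 37} — violation; (ShipID=O, WeightKg=68): rows 3, 7 → Container takes values {37, 36} — violation — fails.
(ii) ShipID -> WeightKg: ShipID=K: rows 1, 4, 10 → WeightKg takes values {74, 72} — violation; ShipID=O: rows 2, 3, 5, 7, 9 → WeightKg takes values {74, 68, 72} — violation; ShipID=P: rows 6, 8 → WeightKg takes values {68, 72} — violation — fails.
(iii) WeightKg -> ShipID: WeightKg=74: rows 1, 2, 9, 10 → ShipID takes values {K, O} — violation; WeightKg=68: rows 3, 6, 7 → ShipID takes values {O, P} — violation; WeightKg=72: rows 4, 5, 8 → ShipID takes values {K, O, P} — violation — fails.
None of the 3 dependencies hold.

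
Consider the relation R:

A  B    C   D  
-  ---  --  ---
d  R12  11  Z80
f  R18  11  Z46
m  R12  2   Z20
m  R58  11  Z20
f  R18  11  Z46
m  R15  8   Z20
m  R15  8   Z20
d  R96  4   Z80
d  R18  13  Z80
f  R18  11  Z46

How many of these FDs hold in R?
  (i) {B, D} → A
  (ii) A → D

(i) {B, D} → A: every LHS value maps to a single RHS value — holds.
(ii) A → D: every LHS value maps to a single RHS value — holds.
2 of the 2 dependencies hold.

2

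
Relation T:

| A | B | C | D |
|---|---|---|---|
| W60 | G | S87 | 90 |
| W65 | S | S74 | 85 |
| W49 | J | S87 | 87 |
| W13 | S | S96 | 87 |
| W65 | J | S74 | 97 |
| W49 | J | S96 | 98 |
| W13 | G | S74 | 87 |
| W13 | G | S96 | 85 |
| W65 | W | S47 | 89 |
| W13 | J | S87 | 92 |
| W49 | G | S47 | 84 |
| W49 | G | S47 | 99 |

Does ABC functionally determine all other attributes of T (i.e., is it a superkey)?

No

Two distinct rows share (A=W49, B=G, C=S47), so ABC does not determine every attribute — not a superkey.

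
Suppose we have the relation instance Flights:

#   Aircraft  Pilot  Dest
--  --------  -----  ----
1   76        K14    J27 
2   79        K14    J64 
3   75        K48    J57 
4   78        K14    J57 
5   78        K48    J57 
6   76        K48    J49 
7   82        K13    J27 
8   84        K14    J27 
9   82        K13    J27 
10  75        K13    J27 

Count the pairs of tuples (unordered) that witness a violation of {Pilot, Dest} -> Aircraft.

4

(Pilot=K14, Dest=J27): violating pairs (1,8) — 1 pair.
(Pilot=K48, Dest=J57): violating pairs (3,5) — 1 pair.
(Pilot=K13, Dest=J27): violating pairs (7,10), (9,10) — 2 pairs.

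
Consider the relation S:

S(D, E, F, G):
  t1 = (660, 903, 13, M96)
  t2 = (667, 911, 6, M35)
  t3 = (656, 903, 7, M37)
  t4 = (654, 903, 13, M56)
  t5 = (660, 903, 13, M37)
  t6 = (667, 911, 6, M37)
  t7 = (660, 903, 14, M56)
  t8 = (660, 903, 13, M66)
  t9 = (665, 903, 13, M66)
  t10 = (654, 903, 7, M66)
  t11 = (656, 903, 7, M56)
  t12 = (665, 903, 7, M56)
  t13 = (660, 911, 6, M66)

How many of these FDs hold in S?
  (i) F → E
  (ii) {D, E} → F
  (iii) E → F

1

(i) F → E: every LHS value maps to a single RHS value — holds.
(ii) {D, E} → F: (D=660, E=903): rows 1, 5, 7, 8 → F takes values {13, 14} — violation; (D=654, E=903): rows 4, 10 → F takes values {13, 7} — violation; (D=665, E=903): rows 9, 12 → F takes values {13, 7} — violation — fails.
(iii) E → F: E=903: rows 1, 3, 4, 5, 7, 8, 9, 10, 11, 12 → F takes values {13, 7, 14} — violation — fails.
1 of the 3 dependencies holds.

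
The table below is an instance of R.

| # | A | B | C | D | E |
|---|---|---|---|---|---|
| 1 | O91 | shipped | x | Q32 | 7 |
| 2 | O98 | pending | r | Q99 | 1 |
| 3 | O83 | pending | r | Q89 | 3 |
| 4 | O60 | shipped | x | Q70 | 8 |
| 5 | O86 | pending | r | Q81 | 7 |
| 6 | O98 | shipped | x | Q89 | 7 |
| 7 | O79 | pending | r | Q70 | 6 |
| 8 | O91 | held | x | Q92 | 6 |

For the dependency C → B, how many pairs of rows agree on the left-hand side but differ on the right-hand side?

3

C=x: violating pairs (1,8), (4,8), (6,8) — 3 pairs.
C=r: all 4 rows agree on B — 0 pairs.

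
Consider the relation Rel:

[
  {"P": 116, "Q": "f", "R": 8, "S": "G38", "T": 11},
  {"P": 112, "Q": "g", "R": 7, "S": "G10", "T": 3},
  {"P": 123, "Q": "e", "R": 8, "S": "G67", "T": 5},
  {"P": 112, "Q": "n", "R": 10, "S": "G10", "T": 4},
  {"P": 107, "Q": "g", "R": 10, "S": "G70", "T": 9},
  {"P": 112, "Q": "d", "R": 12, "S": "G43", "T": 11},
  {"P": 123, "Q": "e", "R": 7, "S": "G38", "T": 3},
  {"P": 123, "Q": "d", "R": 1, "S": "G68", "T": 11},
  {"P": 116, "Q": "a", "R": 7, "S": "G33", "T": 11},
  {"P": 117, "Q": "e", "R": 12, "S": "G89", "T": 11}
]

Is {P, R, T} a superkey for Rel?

Yes

All 10 rows have distinct {P, R, T} values, so {P, R, T} → (all attributes) holds and {P, R, T} is a superkey.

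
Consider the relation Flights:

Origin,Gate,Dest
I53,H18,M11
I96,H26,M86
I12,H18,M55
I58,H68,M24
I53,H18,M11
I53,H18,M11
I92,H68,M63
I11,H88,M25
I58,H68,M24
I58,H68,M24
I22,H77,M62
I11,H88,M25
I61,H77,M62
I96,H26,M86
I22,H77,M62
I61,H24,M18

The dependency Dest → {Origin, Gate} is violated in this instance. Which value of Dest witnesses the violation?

M62

Dest=M11: 3 rows → {Origin,Gate} = (I53, H18), (I53, H18), (I53, H18) ✓
Dest=M86: 2 rows → {Origin,Gate} = (I96, H26), (I96, H26) ✓
Dest=M55: 1 row → {Origin,Gate} = (I12, H18) ✓
Dest=M24: 3 rows → {Origin,Gate} = (I58, H68), (I58, H68), (I58, H68) ✓
Dest=M63: 1 row → {Origin,Gate} = (I92, H68) ✓
Dest=M25: 2 rows → {Origin,Gate} = (I11, H88), (I11, H88) ✓
Dest=M62: 3 rows → {Origin,Gate} takes values {(I22, H77), (I61, H77)} — violation
Dest=M18: 1 row → {Origin,Gate} = (I61, H24) ✓
The only Dest value with inconsistent RHS is Dest=M62.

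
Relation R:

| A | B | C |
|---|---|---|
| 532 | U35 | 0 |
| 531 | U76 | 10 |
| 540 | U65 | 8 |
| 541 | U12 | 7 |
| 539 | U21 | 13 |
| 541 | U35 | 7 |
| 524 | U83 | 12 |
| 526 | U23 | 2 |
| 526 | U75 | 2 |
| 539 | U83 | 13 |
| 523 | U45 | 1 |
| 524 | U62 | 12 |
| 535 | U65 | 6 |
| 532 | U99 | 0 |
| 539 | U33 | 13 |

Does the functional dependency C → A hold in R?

C=0: 2 rows → A = 532, 532 ✓
C=10: 1 row → A = 531 ✓
C=8: 1 row → A = 540 ✓
C=7: 2 rows → A = 541, 541 ✓
C=13: 3 rows → A = 539, 539, 539 ✓
C=12: 2 rows → A = 524, 524 ✓
C=2: 2 rows → A = 526, 526 ✓
C=1: 1 row → A = 523 ✓
C=6: 1 row → A = 535 ✓
Every C value is associated with a single A value, so C → A holds.

Yes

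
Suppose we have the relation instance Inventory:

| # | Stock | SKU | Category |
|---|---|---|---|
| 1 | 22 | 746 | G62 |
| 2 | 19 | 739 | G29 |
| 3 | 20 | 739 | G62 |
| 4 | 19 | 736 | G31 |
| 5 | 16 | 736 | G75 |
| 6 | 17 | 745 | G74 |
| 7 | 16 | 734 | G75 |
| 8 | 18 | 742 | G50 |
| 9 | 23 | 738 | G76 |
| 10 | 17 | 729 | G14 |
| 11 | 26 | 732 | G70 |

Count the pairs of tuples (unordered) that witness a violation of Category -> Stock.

1

Category=G62: violating pairs (1,3) — 1 pair.
Category=G75: all 2 rows agree on Stock — 0 pairs.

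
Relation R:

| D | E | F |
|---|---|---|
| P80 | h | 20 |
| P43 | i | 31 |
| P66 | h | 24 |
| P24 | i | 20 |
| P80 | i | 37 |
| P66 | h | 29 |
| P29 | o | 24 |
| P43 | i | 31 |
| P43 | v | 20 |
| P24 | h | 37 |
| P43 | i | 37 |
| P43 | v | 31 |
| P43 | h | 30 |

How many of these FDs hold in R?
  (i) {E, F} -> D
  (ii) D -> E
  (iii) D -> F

(i) {E, F} -> D: (E=i, F=37): 2 rows → D takes values {P80, P43} — violation — fails.
(ii) D -> E: D=P80: 2 rows → E takes values {h, i} — violation; D=P43: 6 rows → E takes values {i, v, h} — violation; D=P24: 2 rows → E takes values {i, h} — violation — fails.
(iii) D -> F: D=P80: 2 rows → F takes values {20, 37} — violation; D=P43: 6 rows → F takes values {31, 20, 37, 30} — violation; D=P66: 2 rows → F takes values {24, 29} — violation; D=P24: 2 rows → F takes values {20, 37} — violation — fails.
None of the 3 dependencies hold.

0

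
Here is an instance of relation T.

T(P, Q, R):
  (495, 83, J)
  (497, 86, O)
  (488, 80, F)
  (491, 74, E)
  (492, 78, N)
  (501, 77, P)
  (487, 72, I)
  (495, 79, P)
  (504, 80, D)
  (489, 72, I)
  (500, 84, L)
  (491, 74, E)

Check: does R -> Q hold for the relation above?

No

R=J: 1 row → Q = 83 ✓
R=O: 1 row → Q = 86 ✓
R=F: 1 row → Q = 80 ✓
R=E: 2 rows → Q = 74, 74 ✓
R=N: 1 row → Q = 78 ✓
R=P: 2 rows → Q takes values {77, 79} — violation
R=I: 2 rows → Q = 72, 72 ✓
R=D: 1 row → Q = 80 ✓
R=L: 1 row → Q = 84 ✓
Two rows agree on R but differ on Q, so R -> Q does not hold.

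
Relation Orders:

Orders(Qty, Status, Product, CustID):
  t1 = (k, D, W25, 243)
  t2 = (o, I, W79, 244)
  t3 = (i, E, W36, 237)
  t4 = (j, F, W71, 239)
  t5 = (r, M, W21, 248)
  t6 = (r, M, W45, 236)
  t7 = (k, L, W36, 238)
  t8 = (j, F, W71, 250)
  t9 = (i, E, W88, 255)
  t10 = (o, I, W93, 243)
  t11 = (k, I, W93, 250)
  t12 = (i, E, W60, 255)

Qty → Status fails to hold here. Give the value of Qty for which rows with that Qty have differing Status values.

k

Qty=k: rows 1, 7, 11 → Status takes values {D, L, I} — violation
Qty=o: rows 2, 10 → Status = I, I ✓
Qty=i: rows 3, 9, 12 → Status = E, E, E ✓
Qty=j: rows 4, 8 → Status = F, F ✓
Qty=r: rows 5, 6 → Status = M, M ✓
The only Qty value with inconsistent Status is Qty=k.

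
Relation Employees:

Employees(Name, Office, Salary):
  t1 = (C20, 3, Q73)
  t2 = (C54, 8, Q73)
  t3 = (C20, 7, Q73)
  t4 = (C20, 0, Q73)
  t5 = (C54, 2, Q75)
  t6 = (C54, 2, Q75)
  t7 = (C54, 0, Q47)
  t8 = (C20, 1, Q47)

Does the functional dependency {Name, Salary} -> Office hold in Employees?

(Name=C20, Salary=Q73): rows 1, 3, 4 → Office takes values {3, 7, 0} — violation
(Name=C54, Salary=Q73): row 2 → Office = 8 ✓
(Name=C54, Salary=Q75): rows 5, 6 → Office = 2, 2 ✓
(Name=C54, Salary=Q47): row 7 → Office = 0 ✓
(Name=C20, Salary=Q47): row 8 → Office = 1 ✓
Two rows agree on {Name, Salary} but differ on Office, so {Name, Salary} -> Office does not hold.

No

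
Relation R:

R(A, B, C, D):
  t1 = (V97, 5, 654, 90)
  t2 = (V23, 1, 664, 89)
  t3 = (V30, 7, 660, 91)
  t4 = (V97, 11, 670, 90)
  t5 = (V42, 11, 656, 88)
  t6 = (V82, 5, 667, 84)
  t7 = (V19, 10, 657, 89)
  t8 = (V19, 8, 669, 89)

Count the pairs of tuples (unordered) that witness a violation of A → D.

0

A=V97: all 2 rows agree on D — 0 pairs.
A=V19: all 2 rows agree on D — 0 pairs.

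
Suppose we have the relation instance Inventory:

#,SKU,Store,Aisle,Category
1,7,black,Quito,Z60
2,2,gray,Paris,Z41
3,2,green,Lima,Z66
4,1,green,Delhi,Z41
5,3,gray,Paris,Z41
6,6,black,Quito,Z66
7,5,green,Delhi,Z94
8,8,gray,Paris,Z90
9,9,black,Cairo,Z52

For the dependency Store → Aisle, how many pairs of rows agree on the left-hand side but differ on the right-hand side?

Store=black: violating pairs (1,9), (6,9) — 2 pairs.
Store=gray: all 3 rows agree on Aisle — 0 pairs.
Store=green: violating pairs (3,4), (3,7) — 2 pairs.

4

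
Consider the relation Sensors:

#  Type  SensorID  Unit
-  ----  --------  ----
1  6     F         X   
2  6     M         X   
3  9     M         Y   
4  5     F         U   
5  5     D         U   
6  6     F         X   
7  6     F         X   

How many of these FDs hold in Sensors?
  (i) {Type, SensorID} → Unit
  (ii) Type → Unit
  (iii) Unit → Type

(i) {Type, SensorID} → Unit: every LHS value maps to a single RHS value — holds.
(ii) Type → Unit: every LHS value maps to a single RHS value — holds.
(iii) Unit → Type: every LHS value maps to a single RHS value — holds.
3 of the 3 dependencies hold.

3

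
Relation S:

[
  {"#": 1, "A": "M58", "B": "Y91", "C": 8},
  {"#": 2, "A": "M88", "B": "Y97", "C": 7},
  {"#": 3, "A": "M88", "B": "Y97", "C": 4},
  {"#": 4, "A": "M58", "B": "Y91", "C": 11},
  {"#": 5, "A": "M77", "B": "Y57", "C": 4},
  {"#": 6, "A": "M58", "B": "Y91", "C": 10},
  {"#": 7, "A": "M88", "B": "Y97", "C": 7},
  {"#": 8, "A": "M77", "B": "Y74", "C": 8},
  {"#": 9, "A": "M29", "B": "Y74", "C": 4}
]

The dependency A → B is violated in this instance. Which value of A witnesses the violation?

M77

A=M58: rows 1, 4, 6 → B = Y91, Y91, Y91 ✓
A=M88: rows 2, 3, 7 → B = Y97, Y97, Y97 ✓
A=M77: rows 5, 8 → B takes values {Y57, Y74} — violation
A=M29: row 9 → B = Y74 ✓
The only A value with inconsistent B is A=M77.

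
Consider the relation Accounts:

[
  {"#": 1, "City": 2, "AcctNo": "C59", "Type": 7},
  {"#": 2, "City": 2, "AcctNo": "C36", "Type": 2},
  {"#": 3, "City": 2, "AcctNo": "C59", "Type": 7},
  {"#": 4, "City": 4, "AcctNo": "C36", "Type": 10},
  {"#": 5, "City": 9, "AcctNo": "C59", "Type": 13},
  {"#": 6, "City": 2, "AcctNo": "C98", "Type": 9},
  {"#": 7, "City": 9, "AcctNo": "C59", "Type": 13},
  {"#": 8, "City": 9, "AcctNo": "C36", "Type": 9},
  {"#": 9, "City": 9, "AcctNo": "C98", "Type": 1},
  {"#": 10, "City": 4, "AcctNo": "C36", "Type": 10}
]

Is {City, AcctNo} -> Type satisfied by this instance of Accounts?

Yes

(City=2, AcctNo=C59): rows 1, 3 → Type = 7, 7 ✓
(City=2, AcctNo=C36): row 2 → Type = 2 ✓
(City=4, AcctNo=C36): rows 4, 10 → Type = 10, 10 ✓
(City=9, AcctNo=C59): rows 5, 7 → Type = 13, 13 ✓
(City=2, AcctNo=C98): row 6 → Type = 9 ✓
(City=9, AcctNo=C36): row 8 → Type = 9 ✓
(City=9, AcctNo=C98): row 9 → Type = 1 ✓
Every {City, AcctNo} value is associated with a single Type value, so {City, AcctNo} -> Type holds.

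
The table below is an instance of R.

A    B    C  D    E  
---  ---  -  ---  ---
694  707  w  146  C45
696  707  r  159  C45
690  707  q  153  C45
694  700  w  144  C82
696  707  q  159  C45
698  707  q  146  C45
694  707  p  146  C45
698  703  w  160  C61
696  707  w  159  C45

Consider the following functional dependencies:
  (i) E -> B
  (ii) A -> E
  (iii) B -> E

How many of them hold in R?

2

(i) E -> B: every LHS value maps to a single RHS value — holds.
(ii) A -> E: A=694: 3 rows → E takes values {C45, C82} — violation; A=698: 2 rows → E takes values {C45, C61} — violation — fails.
(iii) B -> E: every LHS value maps to a single RHS value — holds.
2 of the 3 dependencies hold.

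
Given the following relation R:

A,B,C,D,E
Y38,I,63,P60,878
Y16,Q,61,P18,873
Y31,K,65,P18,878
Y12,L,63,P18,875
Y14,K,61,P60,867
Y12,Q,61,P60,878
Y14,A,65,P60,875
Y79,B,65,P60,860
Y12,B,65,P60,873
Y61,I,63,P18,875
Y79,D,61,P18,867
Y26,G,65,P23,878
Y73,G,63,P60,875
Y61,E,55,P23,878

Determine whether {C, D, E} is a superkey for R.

Two distinct rows share (C=63, D=P18, E=875), so {C, D, E} does not determine every attribute — not a superkey.

No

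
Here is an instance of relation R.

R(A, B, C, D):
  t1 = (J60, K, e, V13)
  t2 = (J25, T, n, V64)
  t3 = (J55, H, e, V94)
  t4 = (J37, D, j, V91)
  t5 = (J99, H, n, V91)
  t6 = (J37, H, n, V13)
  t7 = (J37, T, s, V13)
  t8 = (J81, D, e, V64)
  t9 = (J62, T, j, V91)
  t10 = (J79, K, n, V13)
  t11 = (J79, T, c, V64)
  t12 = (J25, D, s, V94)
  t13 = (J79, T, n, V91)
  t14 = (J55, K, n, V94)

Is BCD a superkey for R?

Yes

All 14 rows have distinct BCD values, so BCD → (all attributes) holds and BCD is a superkey.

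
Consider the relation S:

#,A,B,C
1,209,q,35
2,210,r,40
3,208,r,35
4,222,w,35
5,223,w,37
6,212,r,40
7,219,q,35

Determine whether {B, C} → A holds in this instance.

(B=q, C=35): rows 1, 7 → A takes values {209, 219} — violation
(B=r, C=40): rows 2, 6 → A takes values {210, 212} — violation
(B=r, C=35): row 3 → A = 208 ✓
(B=w, C=35): row 4 → A = 222 ✓
(B=w, C=37): row 5 → A = 223 ✓
Two rows agree on {B, C} but differ on A, so {B, C} → A does not hold.

No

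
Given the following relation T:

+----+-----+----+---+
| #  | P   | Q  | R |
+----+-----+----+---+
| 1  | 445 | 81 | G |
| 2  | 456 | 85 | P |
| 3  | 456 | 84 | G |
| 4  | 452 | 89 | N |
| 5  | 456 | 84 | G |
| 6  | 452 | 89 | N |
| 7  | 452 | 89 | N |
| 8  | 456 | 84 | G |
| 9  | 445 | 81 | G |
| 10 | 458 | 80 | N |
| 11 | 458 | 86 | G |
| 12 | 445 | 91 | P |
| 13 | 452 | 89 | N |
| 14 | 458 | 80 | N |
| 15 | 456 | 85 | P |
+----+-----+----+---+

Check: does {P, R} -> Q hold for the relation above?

(P=445, R=G): rows 1, 9 → Q = 81, 81 ✓
(P=456, R=P): rows 2, 15 → Q = 85, 85 ✓
(P=456, R=G): rows 3, 5, 8 → Q = 84, 84, 84 ✓
(P=452, R=N): rows 4, 6, 7, 13 → Q = 89, 89, 89, 89 ✓
(P=458, R=N): rows 10, 14 → Q = 80, 80 ✓
(P=458, R=G): row 11 → Q = 86 ✓
(P=445, R=P): row 12 → Q = 91 ✓
Every {P, R} value is associated with a single Q value, so {P, R} -> Q holds.

Yes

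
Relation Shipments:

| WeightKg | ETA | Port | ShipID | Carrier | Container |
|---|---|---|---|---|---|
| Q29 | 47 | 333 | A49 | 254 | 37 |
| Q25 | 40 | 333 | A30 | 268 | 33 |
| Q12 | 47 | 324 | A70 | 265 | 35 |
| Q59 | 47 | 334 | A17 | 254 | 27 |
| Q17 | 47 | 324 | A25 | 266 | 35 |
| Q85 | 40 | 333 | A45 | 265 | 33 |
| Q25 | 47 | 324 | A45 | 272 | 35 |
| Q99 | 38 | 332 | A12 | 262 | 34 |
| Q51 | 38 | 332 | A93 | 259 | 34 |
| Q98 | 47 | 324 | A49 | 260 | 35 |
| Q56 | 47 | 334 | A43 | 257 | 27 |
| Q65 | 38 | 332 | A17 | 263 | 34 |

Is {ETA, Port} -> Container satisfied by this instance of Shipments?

(ETA=47, Port=333): 1 row → Container = 37 ✓
(ETA=40, Port=333): 2 rows → Container = 33, 33 ✓
(ETA=47, Port=324): 4 rows → Container = 35, 35, 35, 35 ✓
(ETA=47, Port=334): 2 rows → Container = 27, 27 ✓
(ETA=38, Port=332): 3 rows → Container = 34, 34, 34 ✓
Every {ETA, Port} value is associated with a single Container value, so {ETA, Port} -> Container holds.

Yes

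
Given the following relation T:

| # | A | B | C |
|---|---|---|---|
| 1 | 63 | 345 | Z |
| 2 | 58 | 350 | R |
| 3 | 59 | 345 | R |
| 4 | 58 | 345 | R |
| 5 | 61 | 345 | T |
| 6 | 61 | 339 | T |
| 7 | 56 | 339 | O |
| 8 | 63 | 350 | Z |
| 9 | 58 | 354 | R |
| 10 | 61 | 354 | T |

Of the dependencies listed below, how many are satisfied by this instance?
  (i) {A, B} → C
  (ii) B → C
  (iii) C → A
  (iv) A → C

2

(i) {A, B} → C: every LHS value maps to a single RHS value — holds.
(ii) B → C: B=345: rows 1, 3, 4, 5 → C takes values {Z, R, T} — violation; B=350: rows 2, 8 → C takes values {R, Z} — violation; B=339: rows 6, 7 → C takes values {T, O} — violation; B=354: rows 9, 10 → C takes values {R, T} — violation — fails.
(iii) C → A: C=R: rows 2, 3, 4, 9 → A takes values {58, 59} — violation — fails.
(iv) A → C: every LHS value maps to a single RHS value — holds.
2 of the 4 dependencies hold.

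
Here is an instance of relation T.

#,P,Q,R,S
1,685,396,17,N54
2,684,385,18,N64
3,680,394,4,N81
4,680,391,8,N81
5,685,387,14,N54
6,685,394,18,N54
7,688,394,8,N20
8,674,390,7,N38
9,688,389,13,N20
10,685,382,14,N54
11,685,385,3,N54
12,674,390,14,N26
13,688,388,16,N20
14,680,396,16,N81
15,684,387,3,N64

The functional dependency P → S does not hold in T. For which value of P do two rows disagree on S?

P=685: rows 1, 5, 6, 10, 11 → S = N54, N54, N54, N54, N54 ✓
P=684: rows 2, 15 → S = N64, N64 ✓
P=680: rows 3, 4, 14 → S = N81, N81, N81 ✓
P=688: rows 7, 9, 13 → S = N20, N20, N20 ✓
P=674: rows 8, 12 → S takes values {N38, N26} — violation
The only P value with inconsistent S is P=674.

674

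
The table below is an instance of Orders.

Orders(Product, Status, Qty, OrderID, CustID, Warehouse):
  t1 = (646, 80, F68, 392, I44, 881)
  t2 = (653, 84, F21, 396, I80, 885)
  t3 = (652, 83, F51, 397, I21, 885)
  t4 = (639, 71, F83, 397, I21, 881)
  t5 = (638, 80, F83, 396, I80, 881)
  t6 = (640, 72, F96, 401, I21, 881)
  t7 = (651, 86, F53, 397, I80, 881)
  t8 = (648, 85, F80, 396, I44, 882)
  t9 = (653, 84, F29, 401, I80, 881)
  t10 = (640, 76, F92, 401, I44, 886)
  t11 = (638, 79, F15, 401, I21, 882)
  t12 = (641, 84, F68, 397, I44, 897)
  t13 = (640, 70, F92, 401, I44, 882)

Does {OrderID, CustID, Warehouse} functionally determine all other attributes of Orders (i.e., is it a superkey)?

Yes

All 13 rows have distinct {OrderID, CustID, Warehouse} values, so {OrderID, CustID, Warehouse} → (all attributes) holds and {OrderID, CustID, Warehouse} is a superkey.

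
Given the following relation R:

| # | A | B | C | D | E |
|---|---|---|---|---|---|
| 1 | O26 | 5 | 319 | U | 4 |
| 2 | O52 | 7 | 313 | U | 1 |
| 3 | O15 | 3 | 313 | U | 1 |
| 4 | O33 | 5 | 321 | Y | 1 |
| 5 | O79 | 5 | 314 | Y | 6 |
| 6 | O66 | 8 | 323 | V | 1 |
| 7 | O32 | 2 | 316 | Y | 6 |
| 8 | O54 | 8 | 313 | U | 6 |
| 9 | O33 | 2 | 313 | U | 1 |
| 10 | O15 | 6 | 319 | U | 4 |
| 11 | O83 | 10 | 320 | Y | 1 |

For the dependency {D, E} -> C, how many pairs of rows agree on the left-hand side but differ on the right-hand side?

2

(D=U, E=4): all 2 rows agree on C — 0 pairs.
(D=U, E=1): all 3 rows agree on C — 0 pairs.
(D=Y, E=1): violating pairs (4,11) — 1 pair.
(D=Y, E=6): violating pairs (5,7) — 1 pair.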